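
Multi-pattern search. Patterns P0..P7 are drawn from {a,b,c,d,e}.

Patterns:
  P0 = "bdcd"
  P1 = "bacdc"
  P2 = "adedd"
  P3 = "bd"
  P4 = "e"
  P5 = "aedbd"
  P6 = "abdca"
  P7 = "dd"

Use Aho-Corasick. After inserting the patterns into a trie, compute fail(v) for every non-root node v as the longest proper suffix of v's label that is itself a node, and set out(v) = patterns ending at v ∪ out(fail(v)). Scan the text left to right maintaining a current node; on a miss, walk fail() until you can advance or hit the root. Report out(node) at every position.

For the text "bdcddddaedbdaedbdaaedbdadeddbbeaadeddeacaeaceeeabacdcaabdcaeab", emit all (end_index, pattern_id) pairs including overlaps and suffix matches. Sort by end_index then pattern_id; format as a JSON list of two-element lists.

Construct AC machine:
Trie (insert patterns):
  n0 'ε': a→9 b→1 d→23 e→14
  n1 'b': a→5 d→2
  n2 'bd': c→3  ←P3
  n3 'bdc': d→4
  n4 'bdcd': ·  ←P0
  n5 'ba': c→6
  n6 'bac': d→7
  n7 'bacd': c→8
  n8 'bacdc': ·  ←P1
  n9 'a': b→19 d→10 e→15
  n10 'ad': e→11
  n11 'ade': d→12
  n12 'aded': d→13
  n13 'adedd': ·  ←P2
  n14 'e': ·  ←P4
  n15 'ae': d→16
  n16 'aed': b→17
  n17 'aedb': d→18
  n18 'aedbd': ·  ←P5
  n19 'ab': d→20
  n20 'abd': c→21
  n21 'abdc': a→22
  n22 'abdca': ·  ←P6
  n23 'd': d→24
  n24 'dd': ·  ←P7

BFS fail/out derivation:
  fail(1) 'b': from fail(0)=0 chase 'b': 0 ⇒ 0;  out=∅∪out(0)=∅
  fail(9) 'a': from fail(0)=0 chase 'a': 0 ⇒ 0;  out=∅∪out(0)=∅
  fail(14) 'e': from fail(0)=0 chase 'e': 0 ⇒ 0;  out={4}∪out(0)={4}
  fail(23) 'd': from fail(0)=0 chase 'd': 0 ⇒ 0;  out=∅∪out(0)=∅
  fail(2) 'bd': from fail(1)=0 chase 'd': 0 ⇒ 23;  out={3}∪out(23)={3}
  fail(5) 'ba': from fail(1)=0 chase 'a': 0 ⇒ 9;  out=∅∪out(9)=∅
  fail(10) 'ad': from fail(9)=0 chase 'd': 0 ⇒ 23;  out=∅∪out(23)=∅
  fail(15) 'ae': from fail(9)=0 chase 'e': 0 ⇒ 14;  out=∅∪out(14)={4}
  fail(19) 'ab': from fail(9)=0 chase 'b': 0 ⇒ 1;  out=∅∪out(1)=∅
  fail(24) 'dd': from fail(23)=0 chase 'd': 0 ⇒ 23;  out={7}∪out(23)={7}
  fail(3) 'bdc': from fail(2)=23 chase 'c': 23→0 ⇒ 0;  out=∅∪out(0)=∅
  fail(6) 'bac': from fail(5)=9 chase 'c': 9→0 ⇒ 0;  out=∅∪out(0)=∅
  fail(11) 'ade': from fail(10)=23 chase 'e': 23→0 ⇒ 14;  out=∅∪out(14)={4}
  fail(16) 'aed': from fail(15)=14 chase 'd': 14→0 ⇒ 23;  out=∅∪out(23)=∅
  fail(20) 'abd': from fail(19)=1 chase 'd': 1 ⇒ 2;  out=∅∪out(2)={3}
  fail(4) 'bdcd': from fail(3)=0 chase 'd': 0 ⇒ 23;  out={0}∪out(23)={0}
  fail(7) 'bacd': from fail(6)=0 chase 'd': 0 ⇒ 23;  out=∅∪out(23)=∅
  fail(12) 'aded': from fail(11)=14 chase 'd': 14→0 ⇒ 23;  out=∅∪out(23)=∅
  fail(17) 'aedb': from fail(16)=23 chase 'b': 23→0 ⇒ 1;  out=∅∪out(1)=∅
  fail(21) 'abdc': from fail(20)=2 chase 'c': 2 ⇒ 3;  out=∅∪out(3)=∅
  fail(8) 'bacdc': from fail(7)=23 chase 'c': 23→0 ⇒ 0;  out={1}∪out(0)={1}
  fail(13) 'adedd': from fail(12)=23 chase 'd': 23 ⇒ 24;  out={2}∪out(24)={2,7}
  fail(18) 'aedbd': from fail(17)=1 chase 'd': 1 ⇒ 2;  out={5}∪out(2)={3,5}
  fail(22) 'abdca': from fail(21)=3 chase 'a': 3→0 ⇒ 9;  out={6}∪out(9)={6}

Scan:
pos 0 'b': at 1
pos 1 'd': at 2  ** P3@[0:1]
pos 2 'c': at 3
pos 3 'd': at 4  ** P0@[0:3]
pos 4 'd': at 24 (fail-walked)  ** P7@[3:4]
pos 5 'd': at 24 (fail-walked)  ** P7@[4:5]
pos 6 'd': at 24 (fail-walked)  ** P7@[5:6]
pos 7 'a': at 9 (fail-walked)
pos 8 'e': at 15  ** P4@[8:8]
pos 9 'd': at 16
pos 10 'b': at 17
pos 11 'd': at 18  ** P3@[10:11],P5@[7:11]
pos 12 'a': at 9 (fail-walked)
pos 13 'e': at 15  ** P4@[13:13]
pos 14 'd': at 16
pos 15 'b': at 17
pos 16 'd': at 18  ** P3@[15:16],P5@[12:16]
pos 17 'a': at 9 (fail-walked)
pos 18 'a': at 9 (fail-walked)
pos 19 'e': at 15  ** P4@[19:19]
pos 20 'd': at 16
pos 21 'b': at 17
pos 22 'd': at 18  ** P3@[21:22],P5@[18:22]
pos 23 'a': at 9 (fail-walked)
pos 24 'd': at 10
pos 25 'e': at 11  ** P4@[25:25]
pos 26 'd': at 12
pos 27 'd': at 13  ** P2@[23:27],P7@[26:27]
pos 28 'b': at 1 (fail-walked)
pos 29 'b': at 1 (fail-walked)
pos 30 'e': at 14 (fail-walked)  ** P4@[30:30]
pos 31 'a': at 9 (fail-walked)
pos 32 'a': at 9 (fail-walked)
pos 33 'd': at 10
pos 34 'e': at 11  ** P4@[34:34]
pos 35 'd': at 12
pos 36 'd': at 13  ** P2@[32:36],P7@[35:36]
pos 37 'e': at 14 (fail-walked)  ** P4@[37:37]
pos 38 'a': at 9 (fail-walked)
pos 39 'c': at 0 (fail-walked)
pos 40 'a': at 9
pos 41 'e': at 15  ** P4@[41:41]
pos 42 'a': at 9 (fail-walked)
pos 43 'c': at 0 (fail-walked)
pos 44 'e': at 14  ** P4@[44:44]
pos 45 'e': at 14 (fail-walked)  ** P4@[45:45]
pos 46 'e': at 14 (fail-walked)  ** P4@[46:46]
pos 47 'a': at 9 (fail-walked)
pos 48 'b': at 19
pos 49 'a': at 5 (fail-walked)
pos 50 'c': at 6
pos 51 'd': at 7
pos 52 'c': at 8  ** P1@[48:52]
pos 53 'a': at 9 (fail-walked)
pos 54 'a': at 9 (fail-walked)
pos 55 'b': at 19
pos 56 'd': at 20  ** P3@[55:56]
pos 57 'c': at 21
pos 58 'a': at 22  ** P6@[54:58]
pos 59 'e': at 15 (fail-walked)  ** P4@[59:59]
pos 60 'a': at 9 (fail-walked)
pos 61 'b': at 19

Result: [[1,3],[3,0],[4,7],[5,7],[6,7],[8,4],[11,3],[11,5],[13,4],[16,3],[16,5],[19,4],[22,3],[22,5],[25,4],[27,2],[27,7],[30,4],[34,4],[36,2],[36,7],[37,4],[41,4],[44,4],[45,4],[46,4],[52,1],[56,3],[58,6],[59,4]]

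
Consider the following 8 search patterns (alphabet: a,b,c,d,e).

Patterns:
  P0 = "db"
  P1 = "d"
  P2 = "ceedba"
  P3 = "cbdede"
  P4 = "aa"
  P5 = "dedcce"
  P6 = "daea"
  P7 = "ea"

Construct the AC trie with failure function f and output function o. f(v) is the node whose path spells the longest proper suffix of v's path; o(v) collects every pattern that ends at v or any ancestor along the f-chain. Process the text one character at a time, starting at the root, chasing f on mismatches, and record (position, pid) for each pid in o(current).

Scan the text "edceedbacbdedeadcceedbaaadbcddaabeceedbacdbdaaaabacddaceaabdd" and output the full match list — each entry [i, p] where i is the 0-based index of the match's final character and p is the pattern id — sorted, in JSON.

Build:
Trie nodes:
  n0 'ε': a→14 c→3 d→1 e→24
  n1 'd': a→21 b→2 e→16  [P1 ends]
  n2 'db': ·  [P0 ends]
  n3 'c': b→9 e→4
  n4 'ce': e→5
  n5 'cee': d→6
  n6 'ceed': b→7
  n7 'ceedb': a→8
  n8 'ceedba': ·  [P2 ends]
  n9 'cb': d→10
  n10 'cbd': e→11
  n11 'cbde': d→12
  n12 'cbded': e→13
  n13 'cbdede': ·  [P3 ends]
  n14 'a': a→15
  n15 'aa': ·  [P4 ends]
  n16 'de': d→17
  n17 'ded': c→18
  n18 'dedc': c→19
  n19 'dedcc': e→20
  n20 'dedcce': ·  [P5 ends]
  n21 'da': e→22
  n22 'dae': a→23
  n23 'daea': ·  [P6 ends]
  n24 'e': a→25
  n25 'ea': ·  [P7 ends]

BFS fail/out derivation:
  n1('d'): parent n0 fail=0; on 'd' 0 → fail=0;  out {1}∪∅={1}
  n3('c'): parent n0 fail=0; on 'c' 0 → fail=0;  out ∅∪∅=∅
  n14('a'): parent n0 fail=0; on 'a' 0 → fail=0;  out ∅∪∅=∅
  n24('e'): parent n0 fail=0; on 'e' 0 → fail=0;  out ∅∪∅=∅
  n2('db'): parent n1 fail=0; on 'b' 0 → fail=0;  out {0}∪∅={0}
  n4('ce'): parent n3 fail=0; on 'e' 0 → fail=24;  out ∅∪∅=∅
  n9('cb'): parent n3 fail=0; on 'b' 0 → fail=0;  out ∅∪∅=∅
  n15('aa'): parent n14 fail=0; on 'a' 0 → fail=14;  out {4}∪∅={4}
  n16('de'): parent n1 fail=0; on 'e' 0 → fail=24;  out ∅∪∅=∅
  n21('da'): parent n1 fail=0; on 'a' 0 → fail=14;  out ∅∪∅=∅
  n25('ea'): parent n24 fail=0; on 'a' 0 → fail=14;  out {7}∪∅={7}
  n5('cee'): parent n4 fail=24; on 'e' 24→0 → fail=24;  out ∅∪∅=∅
  n10('cbd'): parent n9 fail=0; on 'd' 0 → fail=1;  out ∅∪{1}={1}
  n17('ded'): parent n16 fail=24; on 'd' 24→0 → fail=1;  out ∅∪{1}={1}
  n22('dae'): parent n21 fail=14; on 'e' 14→0 → fail=24;  out ∅∪∅=∅
  n6('ceed'): parent n5 fail=24; on 'd' 24→0 → fail=1;  out ∅∪{1}={1}
  n11('cbde'): parent n10 fail=1; on 'e' 1 → fail=16;  out ∅∪∅=∅
  n18('dedc'): parent n17 fail=1; on 'c' 1→0 → fail=3;  out ∅∪∅=∅
  n23('daea'): parent n22 fail=24; on 'a' 24 → fail=25;  out {6}∪{7}={6,7}
  n7('ceedb'): parent n6 fail=1; on 'b' 1 → fail=2;  out ∅∪{0}={0}
  n12('cbded'): parent n11 fail=16; on 'd' 16 → fail=17;  out ∅∪{1}={1}
  n19('dedcc'): parent n18 fail=3; on 'c' 3→0 → fail=3;  out ∅∪∅=∅
  n8('ceedba'): parent n7 fail=2; on 'a' 2→0 → fail=14;  out {2}∪∅={2}
  n13('cbdede'): parent n12 fail=17; on 'e' 17→1 → fail=16;  out {3}∪∅={3}
  n20('dedcce'): parent n19 fail=3; on 'e' 3 → fail=4;  out {5}∪∅={5}

Scan:
pos 0 'e': at 24
pos 1 'd': at 1 (via fail)  emit P1@[1:1]
pos 2 'c': at 3 (via fail)
pos 3 'e': at 4
pos 4 'e': at 5
pos 5 'd': at 6  emit P1@[5:5]
pos 6 'b': at 7  emit P0@[5:6]
pos 7 'a': at 8  emit P2@[2:7]
pos 8 'c': at 3 (via fail)
pos 9 'b': at 9
pos 10 'd': at 10  emit P1@[10:10]
pos 11 'e': at 11
pos 12 'd': at 12  emit P1@[12:12]
pos 13 'e': at 13  emit P3@[8:13]
pos 14 'a': at 25 (via fail)  emit P7@[13:14]
pos 15 'd': at 1 (via fail)  emit P1@[15:15]
pos 16 'c': at 3 (via fail)
pos 17 'c': at 3 (via fail)
pos 18 'e': at 4
pos 19 'e': at 5
pos 20 'd': at 6  emit P1@[20:20]
pos 21 'b': at 7  emit P0@[20:21]
pos 22 'a': at 8  emit P2@[17:22]
pos 23 'a': at 15 (via fail)  emit P4@[22:23]
pos 24 'a': at 15 (via fail)  emit P4@[23:24]
pos 25 'd': at 1 (via fail)  emit P1@[25:25]
pos 26 'b': at 2  emit P0@[25:26]
pos 27 'c': at 3 (via fail)
pos 28 'd': at 1 (via fail)  emit P1@[28:28]
pos 29 'd': at 1 (via fail)  emit P1@[29:29]
pos 30 'a': at 21
pos 31 'a': at 15 (via fail)  emit P4@[30:31]
pos 32 'b': at 0 (via fail)
pos 33 'e': at 24
pos 34 'c': at 3 (via fail)
pos 35 'e': at 4
pos 36 'e': at 5
pos 37 'd': at 6  emit P1@[37:37]
pos 38 'b': at 7  emit P0@[37:38]
pos 39 'a': at 8  emit P2@[34:39]
pos 40 'c': at 3 (via fail)
pos 41 'd': at 1 (via fail)  emit P1@[41:41]
pos 42 'b': at 2  emit P0@[41:42]
pos 43 'd': at 1 (via fail)  emit P1@[43:43]
pos 44 'a': at 21
pos 45 'a': at 15 (via fail)  emit P4@[44:45]
pos 46 'a': at 15 (via fail)  emit P4@[45:46]
pos 47 'a': at 15 (via fail)  emit P4@[46:47]
pos 48 'b': at 0 (via fail)
pos 49 'a': at 14
pos 50 'c': at 3 (via fail)
pos 51 'd': at 1 (via fail)  emit P1@[51:51]
pos 52 'd': at 1 (via fail)  emit P1@[52:52]
pos 53 'a': at 21
pos 54 'c': at 3 (via fail)
pos 55 'e': at 4
pos 56 'a': at 25 (via fail)  emit P7@[55:56]
pos 57 'a': at 15 (via fail)  emit P4@[56:57]
pos 58 'b': at 0 (via fail)
pos 59 'd': at 1  emit P1@[59:59]
pos 60 'd': at 1 (via fail)  emit P1@[60:60]

Matches: [[1,1],[5,1],[6,0],[7,2],[10,1],[12,1],[13,3],[14,7],[15,1],[20,1],[21,0],[22,2],[23,4],[24,4],[25,1],[26,0],[28,1],[29,1],[31,4],[37,1],[38,0],[39,2],[41,1],[42,0],[43,1],[45,4],[46,4],[47,4],[51,1],[52,1],[56,7],[57,4],[59,1],[60,1]]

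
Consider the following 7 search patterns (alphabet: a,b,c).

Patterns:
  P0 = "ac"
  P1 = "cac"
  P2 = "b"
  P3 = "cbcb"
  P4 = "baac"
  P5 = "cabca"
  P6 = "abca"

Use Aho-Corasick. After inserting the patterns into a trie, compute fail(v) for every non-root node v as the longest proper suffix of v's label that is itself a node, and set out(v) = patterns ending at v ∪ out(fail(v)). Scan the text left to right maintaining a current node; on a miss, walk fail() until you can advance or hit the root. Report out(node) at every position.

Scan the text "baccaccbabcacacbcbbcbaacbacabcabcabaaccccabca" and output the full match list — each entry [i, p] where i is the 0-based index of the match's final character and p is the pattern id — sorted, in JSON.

Construct AC machine:
Trie nodes:
  0='ε' goto a→1 b→6 c→3
  1='a' goto b→16 c→2
  2='ac' goto ·  ←P0
  3='c' goto a→4 b→7
  4='ca' goto b→13 c→5
  5='cac' goto ·  ←P1
  6='b' goto a→10  ←P2
  7='cb' goto c→8
  8='cbc' goto b→9
  9='cbcb' goto ·  ←P3
  10='ba' goto a→11
  11='baa' goto c→12
  12='baac' goto ·  ←P4
  13='cab' goto c→14
  14='cabc' goto a→15
  15='cabca' goto ·  ←P5
  16='ab' goto c→17
  17='abc' goto a→18
  18='abca' goto ·  ←P6

BFS fail/out derivation:
  n1('a'): parent n0 fail=0; on 'a' 0 → fail=0;  out ∅∪∅=∅
  n3('c'): parent n0 fail=0; on 'c' 0 → fail=0;  out ∅∪∅=∅
  n6('b'): parent n0 fail=0; on 'b' 0 → fail=0;  out {2}∪∅={2}
  n2('ac'): parent n1 fail=0; on 'c' 0 → fail=3;  out {0}∪∅={0}
  n4('ca'): parent n3 fail=0; on 'a' 0 → fail=1;  out ∅∪∅=∅
  n7('cb'): parent n3 fail=0; on 'b' 0 → fail=6;  out ∅∪{2}={2}
  n10('ba'): parent n6 fail=0; on 'a' 0 → fail=1;  out ∅∪∅=∅
  n16('ab'): parent n1 fail=0; on 'b' 0 → fail=6;  out ∅∪{2}={2}
  n5('cac'): parent n4 fail=1; on 'c' 1 → fail=2;  out {1}∪{0}={0,1}
  n8('cbc'): parent n7 fail=6; on 'c' 6→0 → fail=3;  out ∅∪∅=∅
  n11('baa'): parent n10 fail=1; on 'a' 1→0 → fail=1;  out ∅∪∅=∅
  n13('cab'): parent n4 fail=1; on 'b' 1 → fail=16;  out ∅∪{2}={2}
  n17('abc'): parent n16 fail=6; on 'c' 6→0 → fail=3;  out ∅∪∅=∅
  n9('cbcb'): parent n8 fail=3; on 'b' 3 → fail=7;  out {3}∪{2}={2,3}
  n12('baac'): parent n11 fail=1; on 'c' 1 → fail=2;  out {4}∪{0}={0,4}
  n14('cabc'): parent n13 fail=16; on 'c' 16 → fail=17;  out ∅∪∅=∅
  n18('abca'): parent n17 fail=3; on 'a' 3 → fail=4;  out {6}∪∅={6}
  n15('cabca'): parent n14 fail=17; on 'a' 17 → fail=18;  out {5}∪{6}={5,6}

Text stream:
pos 0 'b': at 6  emit P2@[0:0]
pos 1 'a': at 10
pos 2 'c': at 2 (fail-walked)  emit P0@[1:2]
pos 3 'c': at 3 (fail-walked)
pos 4 'a': at 4
pos 5 'c': at 5  emit P0@[4:5],P1@[3:5]
pos 6 'c': at 3 (fail-walked)
pos 7 'b': at 7  emit P2@[7:7]
pos 8 'a': at 10 (fail-walked)
pos 9 'b': at 16 (fail-walked)  emit P2@[9:9]
pos 10 'c': at 17
pos 11 'a': at 18  emit P6@[8:11]
pos 12 'c': at 5 (fail-walked)  emit P0@[11:12],P1@[10:12]
pos 13 'a': at 4 (fail-walked)
pos 14 'c': at 5  emit P0@[13:14],P1@[12:14]
pos 15 'b': at 7 (fail-walked)  emit P2@[15:15]
pos 16 'c': at 8
pos 17 'b': at 9  emit P2@[17:17],P3@[14:17]
pos 18 'b': at 6 (fail-walked)  emit P2@[18:18]
pos 19 'c': at 3 (fail-walked)
pos 20 'b': at 7  emit P2@[20:20]
pos 21 'a': at 10 (fail-walked)
pos 22 'a': at 11
pos 23 'c': at 12  emit P0@[22:23],P4@[20:23]
pos 24 'b': at 7 (fail-walked)  emit P2@[24:24]
pos 25 'a': at 10 (fail-walked)
pos 26 'c': at 2 (fail-walked)  emit P0@[25:26]
pos 27 'a': at 4 (fail-walked)
pos 28 'b': at 13  emit P2@[28:28]
pos 29 'c': at 14
pos 30 'a': at 15  emit P5@[26:30],P6@[27:30]
pos 31 'b': at 13 (fail-walked)  emit P2@[31:31]
pos 32 'c': at 14
pos 33 'a': at 15  emit P5@[29:33],P6@[30:33]
pos 34 'b': at 13 (fail-walked)  emit P2@[34:34]
pos 35 'a': at 10 (fail-walked)
pos 36 'a': at 11
pos 37 'c': at 12  emit P0@[36:37],P4@[34:37]
pos 38 'c': at 3 (fail-walked)
pos 39 'c': at 3 (fail-walked)
pos 40 'c': at 3 (fail-walked)
pos 41 'a': at 4
pos 42 'b': at 13  emit P2@[42:42]
pos 43 'c': at 14
pos 44 'a': at 15  emit P5@[40:44],P6@[41:44]

Matches: [[0,2],[2,0],[5,0],[5,1],[7,2],[9,2],[11,6],[12,0],[12,1],[14,0],[14,1],[15,2],[17,2],[17,3],[18,2],[20,2],[23,0],[23,4],[24,2],[26,0],[28,2],[30,5],[30,6],[31,2],[33,5],[33,6],[34,2],[37,0],[37,4],[42,2],[44,5],[44,6]]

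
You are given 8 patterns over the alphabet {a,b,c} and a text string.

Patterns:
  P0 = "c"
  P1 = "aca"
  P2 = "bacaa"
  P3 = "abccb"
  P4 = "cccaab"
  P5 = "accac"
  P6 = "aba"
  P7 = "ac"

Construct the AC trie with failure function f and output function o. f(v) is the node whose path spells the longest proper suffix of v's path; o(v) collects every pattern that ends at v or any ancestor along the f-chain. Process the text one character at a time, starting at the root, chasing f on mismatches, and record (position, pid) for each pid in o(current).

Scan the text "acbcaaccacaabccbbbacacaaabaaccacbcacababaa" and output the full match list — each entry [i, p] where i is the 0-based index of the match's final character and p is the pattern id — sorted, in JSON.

Build:
Trie nodes:
  n0 'ε': a→2 b→5 c→1
  n1 'c': c→14  [P0 ends]
  n2 'a': b→10 c→3
  n3 'ac': a→4 c→19  [P7 ends]
  n4 'aca': ·  [P1 ends]
  n5 'b': a→6
  n6 'ba': c→7
  n7 'bac': a→8
  n8 'baca': a→9
  n9 'bacaa': ·  [P2 ends]
  n10 'ab': a→22 c→11
  n11 'abc': c→12
  n12 'abcc': b→13
  n13 'abccb': ·  [P3 ends]
  n14 'cc': c→15
  n15 'ccc': a→16
  n16 'ccca': a→17
  n17 'cccaa': b→18
  n18 'cccaab': ·  [P4 ends]
  n19 'acc': a→20
  n20 'acca': c→21
  n21 'accac': ·  [P5 ends]
  n22 'aba': ·  [P6 ends]

Failure links (BFS by depth):
  n1('c'): parent n0 fail=0; on 'c' 0 → fail=0;  out {0}∪∅={0}
  n2('a'): parent n0 fail=0; on 'a' 0 → fail=0;  out ∅∪∅=∅
  n5('b'): parent n0 fail=0; on 'b' 0 → fail=0;  out ∅∪∅=∅
  n3('ac'): parent n2 fail=0; on 'c' 0 → fail=1;  out {7}∪{0}={0,7}
  n6('ba'): parent n5 fail=0; on 'a' 0 → fail=2;  out ∅∪∅=∅
  n10('ab'): parent n2 fail=0; on 'b' 0 → fail=5;  out ∅∪∅=∅
  n14('cc'): parent n1 fail=0; on 'c' 0 → fail=1;  out ∅∪{0}={0}
  n4('aca'): parent n3 fail=1; on 'a' 1→0 → fail=2;  out {1}∪∅={1}
  n7('bac'): parent n6 fail=2; on 'c' 2 → fail=3;  out ∅∪{0,7}={0,7}
  n11('abc'): parent n10 fail=5; on 'c' 5→0 → fail=1;  out ∅∪{0}={0}
  n15('ccc'): parent n14 fail=1; on 'c' 1 → fail=14;  out ∅∪{0}={0}
  n19('acc'): parent n3 fail=1; on 'c' 1 → fail=14;  out ∅∪{0}={0}
  n22('aba'): parent n10 fail=5; on 'a' 5 → fail=6;  out {6}∪∅={6}
  n8('baca'): parent n7 fail=3; on 'a' 3 → fail=4;  out ∅∪{1}={1}
  n12('abcc'): parent n11 fail=1; on 'c' 1 → fail=14;  out ∅∪{0}={0}
  n16('ccca'): parent n15 fail=14; on 'a' 14→1→0 → fail=2;  out ∅∪∅=∅
  n20('acca'): parent n19 fail=14; on 'a' 14→1→0 → fail=2;  out ∅∪∅=∅
  n9('bacaa'): parent n8 fail=4; on 'a' 4→2→0 → fail=2;  out {2}∪∅={2}
  n13('abccb'): parent n12 fail=14; on 'b' 14→1→0 → fail=5;  out {3}∪∅={3}
  n17('cccaa'): parent n16 fail=2; on 'a' 2→0 → fail=2;  out ∅∪∅=∅
  n21('accac'): parent n20 fail=2; on 'c' 2 → fail=3;  out {5}∪{0,7}={0,5,7}
  n18('cccaab'): parent n17 fail=2; on 'b' 2 → fail=10;  out {4}∪∅={4}

Run:
i=0 'a': node 0→2
i=1 'c': node 2→3  emit P0@[1:1],P7@[0:1]
i=2 'b': node 3→5 (fail-walked)
i=3 'c': node 5→1 (fail-walked)  emit P0@[3:3]
i=4 'a': node 1→2 (fail-walked)
i=5 'a': node 2→2 (fail-walked)
i=6 'c': node 2→3  emit P0@[6:6],P7@[5:6]
i=7 'c': node 3→19  emit P0@[7:7]
i=8 'a': node 19→20
i=9 'c': node 20→21  emit P0@[9:9],P5@[5:9],P7@[8:9]
i=10 'a': node 21→4 (fail-walked)  emit P1@[8:10]
i=11 'a': node 4→2 (fail-walked)
i=12 'b': node 2→10
i=13 'c': node 10→11  emit P0@[13:13]
i=14 'c': node 11→12  emit P0@[14:14]
i=15 'b': node 12→13  emit P3@[11:15]
i=16 'b': node 13→5 (fail-walked)
i=17 'b': node 5→5 (fail-walked)
i=18 'a': node 5→6
i=19 'c': node 6→7  emit P0@[19:19],P7@[18:19]
i=20 'a': node 7→8  emit P1@[18:20]
i=21 'c': node 8→3 (fail-walked)  emit P0@[21:21],P7@[20:21]
i=22 'a': node 3→4  emit P1@[20:22]
i=23 'a': node 4→2 (fail-walked)
i=24 'a': node 2→2 (fail-walked)
i=25 'b': node 2→10
i=26 'a': node 10→22  emit P6@[24:26]
i=27 'a': node 22→2 (fail-walked)
i=28 'c': node 2→3  emit P0@[28:28],P7@[27:28]
i=29 'c': node 3→19  emit P0@[29:29]
i=30 'a': node 19→20
i=31 'c': node 20→21  emit P0@[31:31],P5@[27:31],P7@[30:31]
i=32 'b': node 21→5 (fail-walked)
i=33 'c': node 5→1 (fail-walked)  emit P0@[33:33]
i=34 'a': node 1→2 (fail-walked)
i=35 'c': node 2→3  emit P0@[35:35],P7@[34:35]
i=36 'a': node 3→4  emit P1@[34:36]
i=37 'b': node 4→10 (fail-walked)
i=38 'a': node 10→22  emit P6@[36:38]
i=39 'b': node 22→10 (fail-walked)
i=40 'a': node 10→22  emit P6@[38:40]
i=41 'a': node 22→2 (fail-walked)

All matches (sorted): [[1,0],[1,7],[3,0],[6,0],[6,7],[7,0],[9,0],[9,5],[9,7],[10,1],[13,0],[14,0],[15,3],[19,0],[19,7],[20,1],[21,0],[21,7],[22,1],[26,6],[28,0],[28,7],[29,0],[31,0],[31,5],[31,7],[33,0],[35,0],[35,7],[36,1],[38,6],[40,6]]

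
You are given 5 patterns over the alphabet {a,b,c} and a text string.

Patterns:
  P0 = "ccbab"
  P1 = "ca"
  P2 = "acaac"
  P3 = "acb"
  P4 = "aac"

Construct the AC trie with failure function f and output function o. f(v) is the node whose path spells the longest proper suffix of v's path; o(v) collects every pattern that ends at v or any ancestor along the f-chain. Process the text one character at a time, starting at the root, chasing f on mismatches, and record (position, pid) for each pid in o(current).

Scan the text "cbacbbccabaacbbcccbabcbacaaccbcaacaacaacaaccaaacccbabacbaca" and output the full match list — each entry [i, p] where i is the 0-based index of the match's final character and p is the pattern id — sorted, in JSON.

Build:
Trie nodes:
  0='ε' goto a→7 c→1
  1='c' goto a→6 c→2
  2='cc' goto b→3
  3='ccb' goto a→4
  4='ccba' goto b→5
  5='ccbab' goto ·  ←P0
  6='ca' goto ·  ←P1
  7='a' goto a→13 c→8
  8='ac' goto a→9 b→12
  9='aca' goto a→10
  10='acaa' goto c→11
  11='acaac' goto ·  ←P2
  12='acb' goto ·  ←P3
  13='aa' goto c→14
  14='aac' goto ·  ←P4

BFS fail/out derivation:
  fail(1) 'c': from fail(0)=0 chase 'c': 0 ⇒ 0;  out=∅∪out(0)=∅
  fail(7) 'a': from fail(0)=0 chase 'a': 0 ⇒ 0;  out=∅∪out(0)=∅
  fail(2) 'cc': from fail(1)=0 chase 'c': 0 ⇒ 1;  out=∅∪out(1)=∅
  fail(6) 'ca': from fail(1)=0 chase 'a': 0 ⇒ 7;  out={1}∪out(7)={1}
  fail(8) 'ac': from fail(7)=0 chase 'c': 0 ⇒ 1;  out=∅∪out(1)=∅
  fail(13) 'aa': from fail(7)=0 chase 'a': 0 ⇒ 7;  out=∅∪out(7)=∅
  fail(3) 'ccb': from fail(2)=1 chase 'b': 1→0 ⇒ 0;  out=∅∪out(0)=∅
  fail(9) 'aca': from fail(8)=1 chase 'a': 1 ⇒ 6;  out=∅∪out(6)={1}
  fail(12) 'acb': from fail(8)=1 chase 'b': 1→0 ⇒ 0;  out={3}∪out(0)={3}
  fail(14) 'aac': from fail(13)=7 chase 'c': 7 ⇒ 8;  out={4}∪out(8)={4}
  fail(4) 'ccba': from fail(3)=0 chase 'a': 0 ⇒ 7;  out=∅∪out(7)=∅
  fail(10) 'acaa': from fail(9)=6 chase 'a': 6→7 ⇒ 13;  out=∅∪out(13)=∅
  fail(5) 'ccbab': from fail(4)=7 chase 'b': 7→0 ⇒ 0;  out={0}∪out(0)={0}
  fail(11) 'acaac': from fail(10)=13 chase 'c': 13 ⇒ 14;  out={2}∪out(14)={2,4}

Run:
[0] read 'c'  n0⇒n1
[1] read 'b'  n1⇒n0 ·f
[2] read 'a'  n0⇒n7
[3] read 'c'  n7⇒n8
[4] read 'b'  n8⇒n12  ** P3@[2:4]
[5] read 'b'  n12⇒n0 ·f
[6] read 'c'  n0⇒n1
[7] read 'c'  n1⇒n2
[8] read 'a'  n2⇒n6 ·f  ** P1@[7:8]
[9] read 'b'  n6⇒n0 ·f
[10] read 'a'  n0⇒n7
[11] read 'a'  n7⇒n13
[12] read 'c'  n13⇒n14  ** P4@[10:12]
[13] read 'b'  n14⇒n12 ·f  ** P3@[11:13]
[14] read 'b'  n12⇒n0 ·f
[15] read 'c'  n0⇒n1
[16] read 'c'  n1⇒n2
[17] read 'c'  n2⇒n2 ·f
[18] read 'b'  n2⇒n3
[19] read 'a'  n3⇒n4
[20] read 'b'  n4⇒n5  ** P0@[16:20]
[21] read 'c'  n5⇒n1 ·f
[22] read 'b'  n1⇒n0 ·f
[23] read 'a'  n0⇒n7
[24] read 'c'  n7⇒n8
[25] read 'a'  n8⇒n9  ** P1@[24:25]
[26] read 'a'  n9⇒n10
[27] read 'c'  n10⇒n11  ** P2@[23:27],P4@[25:27]
[28] read 'c'  n11⇒n2 ·f
[29] read 'b'  n2⇒n3
[30] read 'c'  n3⇒n1 ·f
[31] read 'a'  n1⇒n6  ** P1@[30:31]
[32] read 'a'  n6⇒n13 ·f
[33] read 'c'  n13⇒n14  ** P4@[31:33]
[34] read 'a'  n14⇒n9 ·f  ** P1@[33:34]
[35] read 'a'  n9⇒n10
[36] read 'c'  n10⇒n11  ** P2@[32:36],P4@[34:36]
[37] read 'a'  n11⇒n9 ·f  ** P1@[36:37]
[38] read 'a'  n9⇒n10
[39] read 'c'  n10⇒n11  ** P2@[35:39],P4@[37:39]
[40] read 'a'  n11⇒n9 ·f  ** P1@[39:40]
[41] read 'a'  n9⇒n10
[42] read 'c'  n10⇒n11  ** P2@[38:42],P4@[40:42]
[43] read 'c'  n11⇒n2 ·f
[44] read 'a'  n2⇒n6 ·f  ** P1@[43:44]
[45] read 'a'  n6⇒n13 ·f
[46] read 'a'  n13⇒n13 ·f
[47] read 'c'  n13⇒n14  ** P4@[45:47]
[48] read 'c'  n14⇒n2 ·f
[49] read 'c'  n2⇒n2 ·f
[50] read 'b'  n2⇒n3
[51] read 'a'  n3⇒n4
[52] read 'b'  n4⇒n5  ** P0@[48:52]
[53] read 'a'  n5⇒n7 ·f
[54] read 'c'  n7⇒n8
[55] read 'b'  n8⇒n12  ** P3@[53:55]
[56] read 'a'  n12⇒n7 ·f
[57] read 'c'  n7⇒n8
[58] read 'a'  n8⇒n9  ** P1@[57:58]

All matches (sorted): [[4,3],[8,1],[12,4],[13,3],[20,0],[25,1],[27,2],[27,4],[31,1],[33,4],[34,1],[36,2],[36,4],[37,1],[39,2],[39,4],[40,1],[42,2],[42,4],[44,1],[47,4],[52,0],[55,3],[58,1]]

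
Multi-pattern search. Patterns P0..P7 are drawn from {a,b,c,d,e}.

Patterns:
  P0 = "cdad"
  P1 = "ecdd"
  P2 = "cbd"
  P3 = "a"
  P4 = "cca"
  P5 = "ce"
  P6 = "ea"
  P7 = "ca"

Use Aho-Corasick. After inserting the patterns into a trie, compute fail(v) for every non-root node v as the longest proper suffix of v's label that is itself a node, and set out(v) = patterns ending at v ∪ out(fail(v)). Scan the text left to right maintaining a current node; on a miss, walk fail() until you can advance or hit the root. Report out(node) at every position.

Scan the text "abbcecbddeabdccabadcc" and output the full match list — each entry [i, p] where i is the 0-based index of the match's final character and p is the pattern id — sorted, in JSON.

Build:
Trie (insert patterns):
  0='ε' goto a→11 c→1 e→5
  1='c' goto a→16 b→9 c→12 d→2 e→14
  2='cd' goto a→3
  3='cda' goto d→4
  4='cdad' goto ·  [P0 ends]
  5='e' goto a→15 c→6
  6='ec' goto d→7
  7='ecd' goto d→8
  8='ecdd' goto ·  [P1 ends]
  9='cb' goto d→10
  10='cbd' goto ·  [P2 ends]
  11='a' goto ·  [P3 ends]
  12='cc' goto a→13
  13='cca' goto ·  [P4 ends]
  14='ce' goto ·  [P5 ends]
  15='ea' goto ·  [P6 ends]
  16='ca' goto ·  [P7 ends]

BFS fail/out derivation:
  fail(1) 'c': from fail(0)=0 chase 'c': 0 ⇒ 0;  out=∅∪out(0)=∅
  fail(5) 'e': from fail(0)=0 chase 'e': 0 ⇒ 0;  out=∅∪out(0)=∅
  fail(11) 'a': from fail(0)=0 chase 'a': 0 ⇒ 0;  out={3}∪out(0)={3}
  fail(2) 'cd': from fail(1)=0 chase 'd': 0 ⇒ 0;  out=∅∪out(0)=∅
  fail(6) 'ec': from fail(5)=0 chase 'c': 0 ⇒ 1;  out=∅∪out(1)=∅
  fail(9) 'cb': from fail(1)=0 chase 'b': 0 ⇒ 0;  out=∅∪out(0)=∅
  fail(12) 'cc': from fail(1)=0 chase 'c': 0 ⇒ 1;  out=∅∪out(1)=∅
  fail(14) 'ce': from fail(1)=0 chase 'e': 0 ⇒ 5;  out={5}∪out(5)={5}
  fail(15) 'ea': from fail(5)=0 chase 'a': 0 ⇒ 11;  out={6}∪out(11)={3,6}
  fail(16) 'ca': from fail(1)=0 chase 'a': 0 ⇒ 11;  out={7}∪out(11)={3,7}
  fail(3) 'cda': from fail(2)=0 chase 'a': 0 ⇒ 11;  out=∅∪out(11)={3}
  fail(7) 'ecd': from fail(6)=1 chase 'd': 1 ⇒ 2;  out=∅∪out(2)=∅
  fail(10) 'cbd': from fail(9)=0 chase 'd': 0 ⇒ 0;  out={2}∪out(0)={2}
  fail(13) 'cca': from fail(12)=1 chase 'a': 1 ⇒ 16;  out={4}∪out(16)={3,4,7}
  fail(4) 'cdad': from fail(3)=11 chase 'd': 11→0 ⇒ 0;  out={0}∪out(0)={0}
  fail(8) 'ecdd': from fail(7)=2 chase 'd': 2→0 ⇒ 0;  out={1}∪out(0)={1}

Text stream:
pos 0 'a': at 11  emit P3@[0:0]
pos 1 'b': at 0 (via fail)
pos 2 'b': at 0
pos 3 'c': at 1
pos 4 'e': at 14  emit P5@[3:4]
pos 5 'c': at 6 (via fail)
pos 6 'b': at 9 (via fail)
pos 7 'd': at 10  emit P2@[5:7]
pos 8 'd': at 0 (via fail)
pos 9 'e': at 5
pos 10 'a': at 15  emit P3@[10:10],P6@[9:10]
pos 11 'b': at 0 (via fail)
pos 12 'd': at 0
pos 13 'c': at 1
pos 14 'c': at 12
pos 15 'a': at 13  emit P3@[15:15],P4@[13:15],P7@[14:15]
pos 16 'b': at 0 (via fail)
pos 17 'a': at 11  emit P3@[17:17]
pos 18 'd': at 0 (via fail)
pos 19 'c': at 1
pos 20 'c': at 12

Result: [[0,3],[4,5],[7,2],[10,3],[10,6],[15,3],[15,4],[15,7],[17,3]]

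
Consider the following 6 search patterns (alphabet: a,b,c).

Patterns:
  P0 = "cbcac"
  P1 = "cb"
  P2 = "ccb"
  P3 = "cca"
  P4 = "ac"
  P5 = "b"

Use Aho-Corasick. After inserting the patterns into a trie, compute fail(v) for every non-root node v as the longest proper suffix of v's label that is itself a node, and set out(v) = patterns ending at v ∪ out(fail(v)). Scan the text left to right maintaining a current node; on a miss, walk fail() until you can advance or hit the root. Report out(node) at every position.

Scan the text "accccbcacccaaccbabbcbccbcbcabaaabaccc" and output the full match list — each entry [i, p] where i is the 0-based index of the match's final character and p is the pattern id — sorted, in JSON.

Build:
Trie nodes:
  0='ε' goto a→9 b→11 c→1
  1='c' goto b→2 c→6
  2='cb' goto c→3  [P1 ends]
  3='cbc' goto a→4
  4='cbca' goto c→5
  5='cbcac' goto ·  [P0 ends]
  6='cc' goto a→8 b→7
  7='ccb' goto ·  [P2 ends]
  8='cca' goto ·  [P3 ends]
  9='a' goto c→10
  10='ac' goto ·  [P4 ends]
  11='b' goto ·  [P5 ends]

BFS fail/out derivation:
  n1('c'): parent n0 fail=0; on 'c' 0 → fail=0;  out ∅∪∅=∅
  n9('a'): parent n0 fail=0; on 'a' 0 → fail=0;  out ∅∪∅=∅
  n11('b'): parent n0 fail=0; on 'b' 0 → fail=0;  out {5}∪∅={5}
  n2('cb'): parent n1 fail=0; on 'b' 0 → fail=11;  out {1}∪{5}={1,5}
  n6('cc'): parent n1 fail=0; on 'c' 0 → fail=1;  out ∅∪∅=∅
  n10('ac'): parent n9 fail=0; on 'c' 0 → fail=1;  out {4}∪∅={4}
  n3('cbc'): parent n2 fail=11; on 'c' 11→0 → fail=1;  out ∅∪∅=∅
  n7('ccb'): parent n6 fail=1; on 'b' 1 → fail=2;  out {2}∪{1,5}={1,2,5}
  n8('cca'): parent n6 fail=1; on 'a' 1→0 → fail=9;  out {3}∪∅={3}
  n4('cbca'): parent n3 fail=1; on 'a' 1→0 → fail=9;  out ∅∪∅=∅
  n5('cbcac'): parent n4 fail=9; on 'c' 9 → fail=10;  out {0}∪{4}={0,4}

Run:
[0] read 'a'  n0⇒n9
[1] read 'c'  n9⇒n10  → match P4@[0:1]
[2] read 'c'  n10⇒n6 ·f
[3] read 'c'  n6⇒n6 ·f
[4] read 'c'  n6⇒n6 ·f
[5] read 'b'  n6⇒n7  → match P1@[4:5],P2@[3:5],P5@[5:5]
[6] read 'c'  n7⇒n3 ·f
[7] read 'a'  n3⇒n4
[8] read 'c'  n4⇒n5  → match P0@[4:8],P4@[7:8]
[9] read 'c'  n5⇒n6 ·f
[10] read 'c'  n6⇒n6 ·f
[11] read 'a'  n6⇒n8  → match P3@[9:11]
[12] read 'a'  n8⇒n9 ·f
[13] read 'c'  n9⇒n10  → match P4@[12:13]
[14] read 'c'  n10⇒n6 ·f
[15] read 'b'  n6⇒n7  → match P1@[14:15],P2@[13:15],P5@[15:15]
[16] read 'a'  n7⇒n9 ·f
[17] read 'b'  n9⇒n11 ·f  → match P5@[17:17]
[18] read 'b'  n11⇒n11 ·f  → match P5@[18:18]
[19] read 'c'  n11⇒n1 ·f
[20] read 'b'  n1⇒n2  → match P1@[19:20],P5@[20:20]
[21] read 'c'  n2⇒n3
[22] read 'c'  n3⇒n6 ·f
[23] read 'b'  n6⇒n7  → match P1@[22:23],P2@[21:23],P5@[23:23]
[24] read 'c'  n7⇒n3 ·f
[25] read 'b'  n3⇒n2 ·f  → match P1@[24:25],P5@[25:25]
[26] read 'c'  n2⇒n3
[27] read 'a'  n3⇒n4
[28] read 'b'  n4⇒n11 ·f  → match P5@[28:28]
[29] read 'a'  n11⇒n9 ·f
[30] read 'a'  n9⇒n9 ·f
[31] read 'a'  n9⇒n9 ·f
[32] read 'b'  n9⇒n11 ·f  → match P5@[32:32]
[33] read 'a'  n11⇒n9 ·f
[34] read 'c'  n9⇒n10  → match P4@[33:34]
[35] read 'c'  n10⇒n6 ·f
[36] read 'c'  n6⇒n6 ·f

Result: [[1,4],[5,1],[5,2],[5,5],[8,0],[8,4],[11,3],[13,4],[15,1],[15,2],[15,5],[17,5],[18,5],[20,1],[20,5],[23,1],[23,2],[23,5],[25,1],[25,5],[28,5],[32,5],[34,4]]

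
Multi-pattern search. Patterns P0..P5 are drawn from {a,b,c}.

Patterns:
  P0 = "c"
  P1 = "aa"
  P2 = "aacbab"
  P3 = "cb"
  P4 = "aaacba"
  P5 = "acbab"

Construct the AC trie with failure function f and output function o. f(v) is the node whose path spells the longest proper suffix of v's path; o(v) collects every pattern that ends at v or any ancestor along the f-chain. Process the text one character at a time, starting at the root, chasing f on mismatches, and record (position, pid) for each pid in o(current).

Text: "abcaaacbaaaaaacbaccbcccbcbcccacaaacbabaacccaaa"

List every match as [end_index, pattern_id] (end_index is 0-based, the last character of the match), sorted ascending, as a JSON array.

Build automaton:
Trie nodes:
  0='ε' goto a→2 c→1
  1='c' goto b→8  ←P0
  2='a' goto a→3 c→13
  3='aa' goto a→9 c→4  ←P1
  4='aac' goto b→5
  5='aacb' goto a→6
  6='aacba' goto b→7
  7='aacbab' goto ·  ←P2
  8='cb' goto ·  ←P3
  9='aaa' goto c→10
  10='aaac' goto b→11
  11='aaacb' goto a→12
  12='aaacba' goto ·  ←P4
  13='ac' goto b→14
  14='acb' goto a→15
  15='acba' goto b→16
  16='acbab' goto ·  ←P5

BFS fail/out derivation:
  fail(1) 'c': from fail(0)=0 chase 'c': 0 ⇒ 0;  out={0}∪out(0)={0}
  fail(2) 'a': from fail(0)=0 chase 'a': 0 ⇒ 0;  out=∅∪out(0)=∅
  fail(3) 'aa': from fail(2)=0 chase 'a': 0 ⇒ 2;  out={1}∪out(2)={1}
  fail(8) 'cb': from fail(1)=0 chase 'b': 0 ⇒ 0;  out={3}∪out(0)={3}
  fail(13) 'ac': from fail(2)=0 chase 'c': 0 ⇒ 1;  out=∅∪out(1)={0}
  fail(4) 'aac': from fail(3)=2 chase 'c': 2 ⇒ 13;  out=∅∪out(13)={0}
  fail(9) 'aaa': from fail(3)=2 chase 'a': 2 ⇒ 3;  out=∅∪out(3)={1}
  fail(14) 'acb': from fail(13)=1 chase 'b': 1 ⇒ 8;  out=∅∪out(8)={3}
  fail(5) 'aacb': from fail(4)=13 chase 'b': 13 ⇒ 14;  out=∅∪out(14)={3}
  fail(10) 'aaac': from fail(9)=3 chase 'c': 3 ⇒ 4;  out=∅∪out(4)={0}
  fail(15) 'acba': from fail(14)=8 chase 'a': 8→0 ⇒ 2;  out=∅∪out(2)=∅
  fail(6) 'aacba': from fail(5)=14 chase 'a': 14 ⇒ 15;  out=∅∪out(15)=∅
  fail(11) 'aaacb': from fail(10)=4 chase 'b': 4 ⇒ 5;  out=∅∪out(5)={3}
  fail(16) 'acbab': from fail(15)=2 chase 'b': 2→0 ⇒ 0;  out={5}∪out(0)={5}
  fail(7) 'aacbab': from fail(6)=15 chase 'b': 15 ⇒ 16;  out={2}∪out(16)={2,5}
  fail(12) 'aaacba': from fail(11)=5 chase 'a': 5 ⇒ 6;  out={4}∪out(6)={4}

Scan:
[0] read 'a'  n0⇒n2
[1] read 'b'  n2⇒n0 (via fail)
[2] read 'c'  n0⇒n1  ** P0@[2:2]
[3] read 'a'  n1⇒n2 (via fail)
[4] read 'a'  n2⇒n3  ** P1@[3:4]
[5] read 'a'  n3⇒n9  ** P1@[4:5]
[6] read 'c'  n9⇒n10  ** P0@[6:6]
[7] read 'b'  n10⇒n11  ** P3@[6:7]
[8] read 'a'  n11⇒n12  ** P4@[3:8]
[9] read 'a'  n12⇒n3 (via fail)  ** P1@[8:9]
[10] read 'a'  n3⇒n9  ** P1@[9:10]
[11] read 'a'  n9⇒n9 (via fail)  ** P1@[10:11]
[12] read 'a'  n9⇒n9 (via fail)  ** P1@[11:12]
[13] read 'a'  n9⇒n9 (via fail)  ** P1@[12:13]
[14] read 'c'  n9⇒n10  ** P0@[14:14]
[15] read 'b'  n10⇒n11  ** P3@[14:15]
[16] read 'a'  n11⇒n12  ** P4@[11:16]
[17] read 'c'  n12⇒n13 (via fail)  ** P0@[17:17]
[18] read 'c'  n13⇒n1 (via fail)  ** P0@[18:18]
[19] read 'b'  n1⇒n8  ** P3@[18:19]
[20] read 'c'  n8⇒n1 (via fail)  ** P0@[20:20]
[21] read 'c'  n1⇒n1 (via fail)  ** P0@[21:21]
[22] read 'c'  n1⇒n1 (via fail)  ** P0@[22:22]
[23] read 'b'  n1⇒n8  ** P3@[22:23]
[24] read 'c'  n8⇒n1 (via fail)  ** P0@[24:24]
[25] read 'b'  n1⇒n8  ** P3@[24:25]
[26] read 'c'  n8⇒n1 (via fail)  ** P0@[26:26]
[27] read 'c'  n1⇒n1 (via fail)  ** P0@[27:27]
[28] read 'c'  n1⇒n1 (via fail)  ** P0@[28:28]
[29] read 'a'  n1⇒n2 (via fail)
[30] read 'c'  n2⇒n13  ** P0@[30:30]
[31] read 'a'  n13⇒n2 (via fail)
[32] read 'a'  n2⇒n3  ** P1@[31:32]
[33] read 'a'  n3⇒n9  ** P1@[32:33]
[34] read 'c'  n9⇒n10  ** P0@[34:34]
[35] read 'b'  n10⇒n11  ** P3@[34:35]
[36] read 'a'  n11⇒n12  ** P4@[31:36]
[37] read 'b'  n12⇒n7 (via fail)  ** P2@[32:37],P5@[33:37]
[38] read 'a'  n7⇒n2 (via fail)
[39] read 'a'  n2⇒n3  ** P1@[38:39]
[40] read 'c'  n3⇒n4  ** P0@[40:40]
[41] read 'c'  n4⇒n1 (via fail)  ** P0@[41:41]
[42] read 'c'  n1⇒n1 (via fail)  ** P0@[42:42]
[43] read 'a'  n1⇒n2 (via fail)
[44] read 'a'  n2⇒n3  ** P1@[43:44]
[45] read 'a'  n3⇒n9  ** P1@[44:45]

Matches: [[2,0],[4,1],[5,1],[6,0],[7,3],[8,4],[9,1],[10,1],[11,1],[12,1],[13,1],[14,0],[15,3],[16,4],[17,0],[18,0],[19,3],[20,0],[21,0],[22,0],[23,3],[24,0],[25,3],[26,0],[27,0],[28,0],[30,0],[32,1],[33,1],[34,0],[35,3],[36,4],[37,2],[37,5],[39,1],[40,0],[41,0],[42,0],[44,1],[45,1]]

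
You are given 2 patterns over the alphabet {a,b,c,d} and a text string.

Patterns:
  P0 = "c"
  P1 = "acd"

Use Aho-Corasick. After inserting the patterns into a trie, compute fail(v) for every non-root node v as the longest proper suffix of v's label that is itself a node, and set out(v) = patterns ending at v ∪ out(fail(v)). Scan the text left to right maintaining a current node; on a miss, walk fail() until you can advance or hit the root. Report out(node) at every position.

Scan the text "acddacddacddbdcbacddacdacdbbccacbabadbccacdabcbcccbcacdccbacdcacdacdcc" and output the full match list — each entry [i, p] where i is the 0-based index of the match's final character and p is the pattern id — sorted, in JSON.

Construct AC machine:
Trie (insert patterns):
  n0 'ε': a→2 c→1
  n1 'c': ·  ←P0
  n2 'a': c→3
  n3 'ac': d→4
  n4 'acd': ·  ←P1

BFS fail/out derivation:
  fail(1) 'c': from fail(0)=0 chase 'c': 0 ⇒ 0;  out={0}∪out(0)={0}
  fail(2) 'a': from fail(0)=0 chase 'a': 0 ⇒ 0;  out=∅∪out(0)=∅
  fail(3) 'ac': from fail(2)=0 chase 'c': 0 ⇒ 1;  out=∅∪out(1)={0}
  fail(4) 'acd': from fail(3)=1 chase 'd': 1→0 ⇒ 0;  out={1}∪out(0)={1}

Text stream:
[0] read 'a'  n0⇒n2
[1] read 'c'  n2⇒n3  emit P0@[1:1]
[2] read 'd'  n3⇒n4  emit P1@[0:2]
[3] read 'd'  n4⇒n0 ·f
[4] read 'a'  n0⇒n2
[5] read 'c'  n2⇒n3  emit P0@[5:5]
[6] read 'd'  n3⇒n4  emit P1@[4:6]
[7] read 'd'  n4⇒n0 ·f
[8] read 'a'  n0⇒n2
[9] read 'c'  n2⇒n3  emit P0@[9:9]
[10] read 'd'  n3⇒n4  emit P1@[8:10]
[11] read 'd'  n4⇒n0 ·f
[12] read 'b'  n0⇒n0
[13] read 'd'  n0⇒n0
[14] read 'c'  n0⇒n1  emit P0@[14:14]
[15] read 'b'  n1⇒n0 ·f
[16] read 'a'  n0⇒n2
[17] read 'c'  n2⇒n3  emit P0@[17:17]
[18] read 'd'  n3⇒n4  emit P1@[16:18]
[19] read 'd'  n4⇒n0 ·f
[20] read 'a'  n0⇒n2
[21] read 'c'  n2⇒n3  emit P0@[21:21]
[22] read 'd'  n3⇒n4  emit P1@[20:22]
[23] read 'a'  n4⇒n2 ·f
[24] read 'c'  n2⇒n3  emit P0@[24:24]
[25] read 'd'  n3⇒n4  emit P1@[23:25]
[26] read 'b'  n4⇒n0 ·f
[27] read 'b'  n0⇒n0
[28] read 'c'  n0⇒n1  emit P0@[28:28]
[29] read 'c'  n1⇒n1 ·f  emit P0@[29:29]
[30] read 'a'  n1⇒n2 ·f
[31] read 'c'  n2⇒n3  emit P0@[31:31]
[32] read 'b'  n3⇒n0 ·f
[33] read 'a'  n0⇒n2
[34] read 'b'  n2⇒n0 ·f
[35] read 'a'  n0⇒n2
[36] read 'd'  n2⇒n0 ·f
[37] read 'b'  n0⇒n0
[38] read 'c'  n0⇒n1  emit P0@[38:38]
[39] read 'c'  n1⇒n1 ·f  emit P0@[39:39]
[40] read 'a'  n1⇒n2 ·f
[41] read 'c'  n2⇒n3  emit P0@[41:41]
[42] read 'd'  n3⇒n4  emit P1@[40:42]
[43] read 'a'  n4⇒n2 ·f
[44] read 'b'  n2⇒n0 ·f
[45] read 'c'  n0⇒n1  emit P0@[45:45]
[46] read 'b'  n1⇒n0 ·f
[47] read 'c'  n0⇒n1  emit P0@[47:47]
[48] read 'c'  n1⇒n1 ·f  emit P0@[48:48]
[49] read 'c'  n1⇒n1 ·f  emit P0@[49:49]
[50] read 'b'  n1⇒n0 ·f
[51] read 'c'  n0⇒n1  emit P0@[51:51]
[52] read 'a'  n1⇒n2 ·f
[53] read 'c'  n2⇒n3  emit P0@[53:53]
[54] read 'd'  n3⇒n4  emit P1@[52:54]
[55] read 'c'  n4⇒n1 ·f  emit P0@[55:55]
[56] read 'c'  n1⇒n1 ·f  emit P0@[56:56]
[57] read 'b'  n1⇒n0 ·f
[58] read 'a'  n0⇒n2
[59] read 'c'  n2⇒n3  emit P0@[59:59]
[60] read 'd'  n3⇒n4  emit P1@[58:60]
[61] read 'c'  n4⇒n1 ·f  emit P0@[61:61]
[62] read 'a'  n1⇒n2 ·f
[63] read 'c'  n2⇒n3  emit P0@[63:63]
[64] read 'd'  n3⇒n4  emit P1@[62:64]
[65] read 'a'  n4⇒n2 ·f
[66] read 'c'  n2⇒n3  emit P0@[66:66]
[67] read 'd'  n3⇒n4  emit P1@[65:67]
[68] read 'c'  n4⇒n1 ·f  emit P0@[68:68]
[69] read 'c'  n1⇒n1 ·f  emit P0@[69:69]

Matches: [[1,0],[2,1],[5,0],[6,1],[9,0],[10,1],[14,0],[17,0],[18,1],[21,0],[22,1],[24,0],[25,1],[28,0],[29,0],[31,0],[38,0],[39,0],[41,0],[42,1],[45,0],[47,0],[48,0],[49,0],[51,0],[53,0],[54,1],[55,0],[56,0],[59,0],[60,1],[61,0],[63,0],[64,1],[66,0],[67,1],[68,0],[69,0]]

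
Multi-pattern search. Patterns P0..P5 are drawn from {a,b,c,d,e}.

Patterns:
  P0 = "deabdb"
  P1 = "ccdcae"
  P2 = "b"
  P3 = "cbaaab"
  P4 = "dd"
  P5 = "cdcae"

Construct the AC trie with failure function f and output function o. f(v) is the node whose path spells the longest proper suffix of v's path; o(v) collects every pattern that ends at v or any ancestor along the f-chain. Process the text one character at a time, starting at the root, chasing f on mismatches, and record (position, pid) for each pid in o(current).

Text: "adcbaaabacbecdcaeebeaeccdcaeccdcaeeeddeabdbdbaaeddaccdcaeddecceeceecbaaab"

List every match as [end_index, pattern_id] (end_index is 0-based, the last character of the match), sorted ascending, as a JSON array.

Construct AC machine:
Trie nodes:
  n0 'ε': b→13 c→7 d→1
  n1 'd': d→19 e→2
  n2 'de': a→3
  n3 'dea': b→4
  n4 'deab': d→5
  n5 'deabd': b→6
  n6 'deabdb': ·  [P0 ends]
  n7 'c': b→14 c→8 d→20
  n8 'cc': d→9
  n9 'ccd': c→10
  n10 'ccdc': a→11
  n11 'ccdca': e→12
  n12 'ccdcae': ·  [P1 ends]
  n13 'b': ·  [P2 ends]
  n14 'cb': a→15
  n15 'cba': a→16
  n16 'cbaa': a→17
  n17 'cbaaa': b→18
  n18 'cbaaab': ·  [P3 ends]
  n19 'dd': ·  [P4 ends]
  n20 'cd': c→21
  n21 'cdc': a→22
  n22 'cdca': e→23
  n23 'cdcae': ·  [P5 ends]

BFS fail/out derivation:
  fail(1) 'd': from fail(0)=0 chase 'd': 0 ⇒ 0;  out=∅∪out(0)=∅
  fail(7) 'c': from fail(0)=0 chase 'c': 0 ⇒ 0;  out=∅∪out(0)=∅
  fail(13) 'b': from fail(0)=0 chase 'b': 0 ⇒ 0;  out={2}∪out(0)={2}
  fail(2) 'de': from fail(1)=0 chase 'e': 0 ⇒ 0;  out=∅∪out(0)=∅
  fail(8) 'cc': from fail(7)=0 chase 'c': 0 ⇒ 7;  out=∅∪out(7)=∅
  fail(14) 'cb': from fail(7)=0 chase 'b': 0 ⇒ 13;  out=∅∪out(13)={2}
  fail(19) 'dd': from fail(1)=0 chase 'd': 0 ⇒ 1;  out={4}∪out(1)={4}
  fail(20) 'cd': from fail(7)=0 chase 'd': 0 ⇒ 1;  out=∅∪out(1)=∅
  fail(3) 'dea': from fail(2)=0 chase 'a': 0 ⇒ 0;  out=∅∪out(0)=∅
  fail(9) 'ccd': from fail(8)=7 chase 'd': 7 ⇒ 20;  out=∅∪out(20)=∅
  fail(15) 'cba': from fail(14)=13 chase 'a': 13→0 ⇒ 0;  out=∅∪out(0)=∅
  fail(21) 'cdc': from fail(20)=1 chase 'c': 1→0 ⇒ 7;  out=∅∪out(7)=∅
  fail(4) 'deab': from fail(3)=0 chase 'b': 0 ⇒ 13;  out=∅∪out(13)={2}
  fail(10) 'ccdc': from fail(9)=20 chase 'c': 20 ⇒ 21;  out=∅∪out(21)=∅
  fail(16) 'cbaa': from fail(15)=0 chase 'a': 0 ⇒ 0;  out=∅∪out(0)=∅
  fail(22) 'cdca': from fail(21)=7 chase 'a': 7→0 ⇒ 0;  out=∅∪out(0)=∅
  fail(5) 'deabd': from fail(4)=13 chase 'd': 13→0 ⇒ 1;  out=∅∪out(1)=∅
  fail(11) 'ccdca': from fail(10)=21 chase 'a': 21 ⇒ 22;  out=∅∪out(22)=∅
  fail(17) 'cbaaa': from fail(16)=0 chase 'a': 0 ⇒ 0;  out=∅∪out(0)=∅
  fail(23) 'cdcae': from fail(22)=0 chase 'e': 0 ⇒ 0;  out={5}∪out(0)={5}
  fail(6) 'deabdb': from fail(5)=1 chase 'b': 1→0 ⇒ 13;  out={0}∪out(13)={0,2}
  fail(12) 'ccdcae': from fail(11)=22 chase 'e': 22 ⇒ 23;  out={1}∪out(23)={1,5}
  fail(18) 'cbaaab': from fail(17)=0 chase 'b': 0 ⇒ 13;  out={3}∪out(13)={2,3}

Run:
[0] read 'a'  n0⇒n0
[1] read 'd'  n0⇒n1
[2] read 'c'  n1⇒n7 (via fail)
[3] read 'b'  n7⇒n14  emit P2@[3:3]
[4] read 'a'  n14⇒n15
[5] read 'a'  n15⇒n16
[6] read 'a'  n16⇒n17
[7] read 'b'  n17⇒n18  emit P2@[7:7],P3@[2:7]
[8] read 'a'  n18⇒n0 (via fail)
[9] read 'c'  n0⇒n7
[10] read 'b'  n7⇒n14  emit P2@[10:10]
[11] read 'e'  n14⇒n0 (via fail)
[12] read 'c'  n0⇒n7
[13] read 'd'  n7⇒n20
[14] read 'c'  n20⇒n21
[15] read 'a'  n21⇒n22
[16] read 'e'  n22⇒n23  emit P5@[12:16]
[17] read 'e'  n23⇒n0 (via fail)
[18] read 'b'  n0⇒n13  emit P2@[18:18]
[19] read 'e'  n13⇒n0 (via fail)
[20] read 'a'  n0⇒n0
[21] read 'e'  n0⇒n0
[22] read 'c'  n0⇒n7
[23] read 'c'  n7⇒n8
[24] read 'd'  n8⇒n9
[25] read 'c'  n9⇒n10
[26] read 'a'  n10⇒n11
[27] read 'e'  n11⇒n12  emit P1@[22:27],P5@[23:27]
[28] read 'c'  n12⇒n7 (via fail)
[29] read 'c'  n7⇒n8
[30] read 'd'  n8⇒n9
[31] read 'c'  n9⇒n10
[32] read 'a'  n10⇒n11
[33] read 'e'  n11⇒n12  emit P1@[28:33],P5@[29:33]
[34] read 'e'  n12⇒n0 (via fail)
[35] read 'e'  n0⇒n0
[36] read 'd'  n0⇒n1
[37] read 'd'  n1⇒n19  emit P4@[36:37]
[38] read 'e'  n19⇒n2 (via fail)
[39] read 'a'  n2⇒n3
[40] read 'b'  n3⇒n4  emit P2@[40:40]
[41] read 'd'  n4⇒n5
[42] read 'b'  n5⇒n6  emit P0@[37:42],P2@[42:42]
[43] read 'd'  n6⇒n1 (via fail)
[44] read 'b'  n1⇒n13 (via fail)  emit P2@[44:44]
[45] read 'a'  n13⇒n0 (via fail)
[46] read 'a'  n0⇒n0
[47] read 'e'  n0⇒n0
[48] read 'd'  n0⇒n1
[49] read 'd'  n1⇒n19  emit P4@[48:49]
[50] read 'a'  n19⇒n0 (via fail)
[51] read 'c'  n0⇒n7
[52] read 'c'  n7⇒n8
[53] read 'd'  n8⇒n9
[54] read 'c'  n9⇒n10
[55] read 'a'  n10⇒n11
[56] read 'e'  n11⇒n12  emit P1@[51:56],P5@[52:56]
[57] read 'd'  n12⇒n1 (via fail)
[58] read 'd'  n1⇒n19  emit P4@[57:58]
[59] read 'e'  n19⇒n2 (via fail)
[60] read 'c'  n2⇒n7 (via fail)
[61] read 'c'  n7⇒n8
[62] read 'e'  n8⇒n0 (via fail)
[63] read 'e'  n0⇒n0
[64] read 'c'  n0⇒n7
[65] read 'e'  n7⇒n0 (via fail)
[66] read 'e'  n0⇒n0
[67] read 'c'  n0⇒n7
[68] read 'b'  n7⇒n14  emit P2@[68:68]
[69] read 'a'  n14⇒n15
[70] read 'a'  n15⇒n16
[71] read 'a'  n16⇒n17
[72] read 'b'  n17⇒n18  emit P2@[72:72],P3@[67:72]

All matches (sorted): [[3,2],[7,2],[7,3],[10,2],[16,5],[18,2],[27,1],[27,5],[33,1],[33,5],[37,4],[40,2],[42,0],[42,2],[44,2],[49,4],[56,1],[56,5],[58,4],[68,2],[72,2],[72,3]]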